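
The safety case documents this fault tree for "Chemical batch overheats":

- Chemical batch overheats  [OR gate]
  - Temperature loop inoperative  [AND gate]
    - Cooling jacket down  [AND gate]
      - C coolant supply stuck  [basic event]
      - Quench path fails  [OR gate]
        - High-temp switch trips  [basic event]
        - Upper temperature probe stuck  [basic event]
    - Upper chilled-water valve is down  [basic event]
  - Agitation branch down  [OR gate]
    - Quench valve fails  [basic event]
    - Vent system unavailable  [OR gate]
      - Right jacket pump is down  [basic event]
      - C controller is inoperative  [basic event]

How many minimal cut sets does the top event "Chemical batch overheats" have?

Quench path fails [OR]: union of children's cut sets → 2 cut set(s).
Cooling jacket down [AND]: one cut set from each child combined → 1 × 2 = 2 cut set(s).
Temperature loop inoperative [AND]: one cut set from each child combined → 2 × 1 = 2 cut set(s).
Vent system unavailable [OR]: union of children's cut sets → 2 cut set(s).
Agitation branch down [OR]: union of children's cut sets → 3 cut set(s).
Chemical batch overheats [OR]: union of children's cut sets → 5 cut set(s).
Minimal cut sets: {C coolant supply stuck, High-temp switch trips, Upper chilled-water valve is down}; {C coolant supply stuck, Upper chilled-water valve is down, Upper temperature probe stuck}; {Quench valve fails}; {Right jacket pump is down}; {C controller is inoperative}.

5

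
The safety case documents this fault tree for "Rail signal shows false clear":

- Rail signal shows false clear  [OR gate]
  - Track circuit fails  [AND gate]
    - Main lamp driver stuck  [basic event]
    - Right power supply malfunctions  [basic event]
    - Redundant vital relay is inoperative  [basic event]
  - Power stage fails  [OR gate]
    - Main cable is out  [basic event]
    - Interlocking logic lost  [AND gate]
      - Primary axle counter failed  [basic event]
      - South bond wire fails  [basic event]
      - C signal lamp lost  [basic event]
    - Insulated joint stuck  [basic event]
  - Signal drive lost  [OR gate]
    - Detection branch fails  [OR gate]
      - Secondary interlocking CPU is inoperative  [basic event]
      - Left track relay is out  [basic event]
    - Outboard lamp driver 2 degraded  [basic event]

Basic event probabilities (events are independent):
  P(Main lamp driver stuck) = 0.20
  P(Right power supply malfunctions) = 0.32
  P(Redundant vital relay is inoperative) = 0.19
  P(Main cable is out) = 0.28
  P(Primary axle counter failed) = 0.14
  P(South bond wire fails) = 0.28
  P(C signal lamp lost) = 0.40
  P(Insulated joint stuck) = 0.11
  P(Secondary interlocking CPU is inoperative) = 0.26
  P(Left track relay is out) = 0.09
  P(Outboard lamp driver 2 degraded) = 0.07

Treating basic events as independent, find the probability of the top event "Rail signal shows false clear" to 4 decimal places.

P(Track circuit fails) [AND] = 0.20 × 0.32 × 0.19 = 0.012160
P(Interlocking logic lost) [AND] = 0.14 × 0.28 × 0.40 = 0.015680
P(Power stage fails) [OR] = 1 − (1−0.28) × (1−0.015680) × (1−0.11) = 0.369248
P(Detection branch fails) [OR] = 1 − (1−0.26) × (1−0.09) = 0.326600
P(Signal drive lost) [OR] = 1 − (1−0.326600) × (1−0.07) = 0.373738
P(Rail signal shows false clear) [OR] = 1 − (1−0.012160) × (1−0.369248) × (1−0.373738) = 0.609787
Rounded to 4 decimal places: P(Rail signal shows false clear) ≈ 0.6098.

0.6098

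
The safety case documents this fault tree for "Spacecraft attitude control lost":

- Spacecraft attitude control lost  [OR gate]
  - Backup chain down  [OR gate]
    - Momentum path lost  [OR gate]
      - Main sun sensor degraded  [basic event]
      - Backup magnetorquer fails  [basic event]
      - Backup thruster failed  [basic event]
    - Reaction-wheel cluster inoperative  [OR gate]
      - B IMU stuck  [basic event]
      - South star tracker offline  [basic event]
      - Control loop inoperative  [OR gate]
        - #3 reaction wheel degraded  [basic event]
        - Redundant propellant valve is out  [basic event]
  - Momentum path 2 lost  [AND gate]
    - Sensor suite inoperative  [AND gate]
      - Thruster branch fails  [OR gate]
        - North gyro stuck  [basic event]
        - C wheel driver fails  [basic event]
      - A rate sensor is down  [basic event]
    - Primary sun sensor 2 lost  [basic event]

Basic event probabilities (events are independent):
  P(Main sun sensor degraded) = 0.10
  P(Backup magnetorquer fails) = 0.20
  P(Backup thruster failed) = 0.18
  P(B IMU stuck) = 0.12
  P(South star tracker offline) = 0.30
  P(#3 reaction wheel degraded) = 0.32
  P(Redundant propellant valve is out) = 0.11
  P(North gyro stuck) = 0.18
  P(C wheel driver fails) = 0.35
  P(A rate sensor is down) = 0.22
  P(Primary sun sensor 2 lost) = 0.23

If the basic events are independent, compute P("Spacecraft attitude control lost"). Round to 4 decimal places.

0.7851

P(Momentum path lost) [OR] = 1 − (1−0.10) × (1−0.20) × (1−0.18) = 0.409600
P(Control loop inoperative) [OR] = 1 − (1−0.32) × (1−0.11) = 0.394800
P(Reaction-wheel cluster inoperative) [OR] = 1 − (1−0.12) × (1−0.30) × (1−0.394800) = 0.627197
P(Backup chain down) [OR] = 1 − (1−0.409600) × (1−0.627197) = 0.779897
P(Thruster branch fails) [OR] = 1 − (1−0.18) × (1−0.35) = 0.467000
P(Sensor suite inoperative) [AND] = 0.467000 × 0.22 = 0.102740
P(Momentum path 2 lost) [AND] = 0.102740 × 0.23 = 0.023630
P(Spacecraft attitude control lost) [OR] = 1 − (1−0.779897) × (1−0.023630) = 0.785098
Rounded to 4 decimal places: P(Spacecraft attitude control lost) ≈ 0.7851.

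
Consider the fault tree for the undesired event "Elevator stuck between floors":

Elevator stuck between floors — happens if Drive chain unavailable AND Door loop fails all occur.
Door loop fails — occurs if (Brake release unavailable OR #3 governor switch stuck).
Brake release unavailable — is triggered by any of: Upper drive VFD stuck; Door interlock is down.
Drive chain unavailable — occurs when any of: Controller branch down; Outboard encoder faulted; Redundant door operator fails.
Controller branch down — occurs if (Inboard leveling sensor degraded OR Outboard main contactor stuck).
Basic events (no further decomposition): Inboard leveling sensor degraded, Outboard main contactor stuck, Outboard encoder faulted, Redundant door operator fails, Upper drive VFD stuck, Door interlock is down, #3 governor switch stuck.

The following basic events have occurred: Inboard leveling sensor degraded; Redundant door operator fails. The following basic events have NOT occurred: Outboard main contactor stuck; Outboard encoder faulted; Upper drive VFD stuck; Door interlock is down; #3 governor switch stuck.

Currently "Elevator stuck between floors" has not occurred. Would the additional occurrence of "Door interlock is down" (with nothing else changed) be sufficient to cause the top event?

Yes

Counterfactual: set "Door interlock is down" to occurred.
Controller branch down [OR]: Inboard leveling sensor degraded=occurs, Outboard main contactor stuck=not → at least one input occurs → occurs.
Drive chain unavailable [OR]: Controller branch down=occurs, Outboard encoder faulted=not, Redundant door operator fails=occurs → at least one input occurs → occurs.
Brake release unavailable [OR]: Upper drive VFD stuck=not, Door interlock is down=occurs → at least one input occurs → occurs.
Door loop fails [OR]: Brake release unavailable=occurs, #3 governor switch stuck=not → at least one input occurs → occurs.
Elevator stuck between floors [AND]: Drive chain unavailable=occurs, Door loop fails=occurs → all inputs occur → occurs.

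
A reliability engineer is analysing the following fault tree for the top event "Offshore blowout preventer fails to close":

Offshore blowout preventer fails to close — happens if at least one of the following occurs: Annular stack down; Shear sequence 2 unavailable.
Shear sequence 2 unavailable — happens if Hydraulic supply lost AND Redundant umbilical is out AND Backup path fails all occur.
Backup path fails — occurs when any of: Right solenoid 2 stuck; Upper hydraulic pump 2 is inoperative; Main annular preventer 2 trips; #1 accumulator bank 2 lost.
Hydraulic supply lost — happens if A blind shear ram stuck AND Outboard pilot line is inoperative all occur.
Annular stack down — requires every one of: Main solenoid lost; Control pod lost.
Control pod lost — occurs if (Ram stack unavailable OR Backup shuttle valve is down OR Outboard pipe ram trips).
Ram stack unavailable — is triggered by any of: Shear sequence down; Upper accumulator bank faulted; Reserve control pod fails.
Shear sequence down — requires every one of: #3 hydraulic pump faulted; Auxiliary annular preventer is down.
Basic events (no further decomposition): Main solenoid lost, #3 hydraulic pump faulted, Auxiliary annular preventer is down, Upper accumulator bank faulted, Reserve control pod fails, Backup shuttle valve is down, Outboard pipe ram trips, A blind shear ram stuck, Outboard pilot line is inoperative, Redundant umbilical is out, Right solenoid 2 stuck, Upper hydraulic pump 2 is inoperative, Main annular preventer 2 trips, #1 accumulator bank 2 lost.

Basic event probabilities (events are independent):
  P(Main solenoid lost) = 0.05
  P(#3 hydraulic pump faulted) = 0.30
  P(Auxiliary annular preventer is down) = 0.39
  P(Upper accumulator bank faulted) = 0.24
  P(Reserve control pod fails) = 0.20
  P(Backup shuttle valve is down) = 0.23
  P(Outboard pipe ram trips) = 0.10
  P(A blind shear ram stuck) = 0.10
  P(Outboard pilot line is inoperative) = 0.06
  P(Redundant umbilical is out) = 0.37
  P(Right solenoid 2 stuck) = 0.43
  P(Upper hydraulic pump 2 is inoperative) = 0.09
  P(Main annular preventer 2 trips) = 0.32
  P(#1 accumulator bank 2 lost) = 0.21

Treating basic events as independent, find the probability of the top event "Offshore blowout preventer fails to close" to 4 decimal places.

P(Shear sequence down) [AND] = 0.30 × 0.39 = 0.117000
P(Ram stack unavailable) [OR] = 1 − (1−0.117000) × (1−0.24) × (1−0.20) = 0.463136
P(Control pod lost) [OR] = 1 − (1−0.463136) × (1−0.23) × (1−0.10) = 0.627953
P(Annular stack down) [AND] = 0.05 × 0.627953 = 0.031398
P(Hydraulic supply lost) [AND] = 0.10 × 0.06 = 0.006000
P(Backup path fails) [OR] = 1 − (1−0.43) × (1−0.09) × (1−0.32) × (1−0.21) = 0.721354
P(Shear sequence 2 unavailable) [AND] = 0.006000 × 0.37 × 0.721354 = 0.001601
P(Offshore blowout preventer fails to close) [OR] = 1 − (1−0.031398) × (1−0.001601) = 0.032949
Rounded to 4 decimal places: P(Offshore blowout preventer fails to close) ≈ 0.0329.

0.0329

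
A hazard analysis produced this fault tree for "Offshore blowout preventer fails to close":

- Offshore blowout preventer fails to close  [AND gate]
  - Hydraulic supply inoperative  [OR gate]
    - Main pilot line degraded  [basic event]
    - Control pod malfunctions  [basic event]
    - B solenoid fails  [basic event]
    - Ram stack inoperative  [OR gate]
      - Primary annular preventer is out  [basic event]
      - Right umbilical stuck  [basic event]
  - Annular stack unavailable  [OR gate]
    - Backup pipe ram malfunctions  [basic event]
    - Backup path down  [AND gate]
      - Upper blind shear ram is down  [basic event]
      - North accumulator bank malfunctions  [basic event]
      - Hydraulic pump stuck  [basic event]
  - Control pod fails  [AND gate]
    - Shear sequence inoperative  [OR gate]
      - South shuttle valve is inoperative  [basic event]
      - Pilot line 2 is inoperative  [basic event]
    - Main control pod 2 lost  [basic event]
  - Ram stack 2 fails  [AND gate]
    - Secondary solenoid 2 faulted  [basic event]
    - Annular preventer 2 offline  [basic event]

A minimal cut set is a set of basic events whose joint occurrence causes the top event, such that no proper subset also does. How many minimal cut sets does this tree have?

20

Ram stack inoperative [OR]: union of children's cut sets → 2 cut set(s).
Hydraulic supply inoperative [OR]: union of children's cut sets → 5 cut set(s).
Backup path down [AND]: one cut set from each child combined → 1 × 1 × 1 = 1 cut set(s).
Annular stack unavailable [OR]: union of children's cut sets → 2 cut set(s).
Shear sequence inoperative [OR]: union of children's cut sets → 2 cut set(s).
Control pod fails [AND]: one cut set from each child combined → 2 × 1 = 2 cut set(s).
Ram stack 2 fails [AND]: one cut set from each child combined → 1 × 1 = 1 cut set(s).
Offshore blowout preventer fails to close [AND]: one cut set from each child combined → 5 × 2 × 2 × 1 = 20 cut set(s).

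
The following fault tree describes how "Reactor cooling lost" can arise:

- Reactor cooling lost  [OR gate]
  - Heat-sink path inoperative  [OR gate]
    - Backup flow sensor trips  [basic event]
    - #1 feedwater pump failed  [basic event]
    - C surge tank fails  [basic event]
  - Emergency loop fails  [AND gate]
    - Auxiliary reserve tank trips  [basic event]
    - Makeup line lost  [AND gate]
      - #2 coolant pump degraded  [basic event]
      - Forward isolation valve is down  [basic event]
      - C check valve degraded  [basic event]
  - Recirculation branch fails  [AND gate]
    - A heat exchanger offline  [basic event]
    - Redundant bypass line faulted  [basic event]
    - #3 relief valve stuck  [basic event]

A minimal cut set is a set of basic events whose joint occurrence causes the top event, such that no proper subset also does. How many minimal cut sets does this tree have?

5

Heat-sink path inoperative [OR]: union of children's cut sets → 3 cut set(s).
Makeup line lost [AND]: one cut set from each child combined → 1 × 1 × 1 = 1 cut set(s).
Emergency loop fails [AND]: one cut set from each child combined → 1 × 1 = 1 cut set(s).
Recirculation branch fails [AND]: one cut set from each child combined → 1 × 1 × 1 = 1 cut set(s).
Reactor cooling lost [OR]: union of children's cut sets → 5 cut set(s).
Minimal cut sets: {Backup flow sensor trips}; {#1 feedwater pump failed}; {C surge tank fails}; {#2 coolant pump degraded, Auxiliary reserve tank trips, C check valve degraded, Forward isolation valve is down}; {#3 relief valve stuck, A heat exchanger offline, Redundant bypass line faulted}.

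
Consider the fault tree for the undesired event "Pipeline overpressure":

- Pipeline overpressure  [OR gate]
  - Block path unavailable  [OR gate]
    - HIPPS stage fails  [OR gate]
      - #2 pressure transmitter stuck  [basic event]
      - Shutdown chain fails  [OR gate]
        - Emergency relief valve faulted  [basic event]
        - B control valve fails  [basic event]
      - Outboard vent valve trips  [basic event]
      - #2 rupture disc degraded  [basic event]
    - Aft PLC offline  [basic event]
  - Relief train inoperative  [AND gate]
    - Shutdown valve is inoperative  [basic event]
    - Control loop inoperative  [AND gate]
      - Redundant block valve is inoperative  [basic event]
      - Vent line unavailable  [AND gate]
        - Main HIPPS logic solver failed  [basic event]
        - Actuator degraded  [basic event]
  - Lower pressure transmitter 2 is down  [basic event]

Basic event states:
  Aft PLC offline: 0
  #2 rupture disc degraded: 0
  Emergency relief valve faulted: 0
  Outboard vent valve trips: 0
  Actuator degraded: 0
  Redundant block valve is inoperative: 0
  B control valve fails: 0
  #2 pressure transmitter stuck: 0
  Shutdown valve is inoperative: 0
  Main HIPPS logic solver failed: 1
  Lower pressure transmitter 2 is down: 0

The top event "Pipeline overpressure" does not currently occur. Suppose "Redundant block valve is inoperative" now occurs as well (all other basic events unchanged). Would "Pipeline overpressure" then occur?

No

Counterfactual: set "Redundant block valve is inoperative" to occurred.
Shutdown chain fails [OR]: Emergency relief valve faulted=not, B control valve fails=not → no input occurs → does not occur.
HIPPS stage fails [OR]: #2 pressure transmitter stuck=not, Shutdown chain fails=not, Outboard vent valve trips=not, #2 rupture disc degraded=not → no input occurs → does not occur.
Block path unavailable [OR]: HIPPS stage fails=not, Aft PLC offline=not → no input occurs → does not occur.
Vent line unavailable [AND]: Main HIPPS logic solver failed=occurs, Actuator degraded=not → not all inputs occur → does not occur.
Control loop inoperative [AND]: Redundant block valve is inoperative=occurs, Vent line unavailable=not → not all inputs occur → does not occur.
Relief train inoperative [AND]: Shutdown valve is inoperative=not, Control loop inoperative=not → not all inputs occur → does not occur.
Pipeline overpressure [OR]: Block path unavailable=not, Relief train inoperative=not, Lower pressure transmitter 2 is down=not → no input occurs → does not occur.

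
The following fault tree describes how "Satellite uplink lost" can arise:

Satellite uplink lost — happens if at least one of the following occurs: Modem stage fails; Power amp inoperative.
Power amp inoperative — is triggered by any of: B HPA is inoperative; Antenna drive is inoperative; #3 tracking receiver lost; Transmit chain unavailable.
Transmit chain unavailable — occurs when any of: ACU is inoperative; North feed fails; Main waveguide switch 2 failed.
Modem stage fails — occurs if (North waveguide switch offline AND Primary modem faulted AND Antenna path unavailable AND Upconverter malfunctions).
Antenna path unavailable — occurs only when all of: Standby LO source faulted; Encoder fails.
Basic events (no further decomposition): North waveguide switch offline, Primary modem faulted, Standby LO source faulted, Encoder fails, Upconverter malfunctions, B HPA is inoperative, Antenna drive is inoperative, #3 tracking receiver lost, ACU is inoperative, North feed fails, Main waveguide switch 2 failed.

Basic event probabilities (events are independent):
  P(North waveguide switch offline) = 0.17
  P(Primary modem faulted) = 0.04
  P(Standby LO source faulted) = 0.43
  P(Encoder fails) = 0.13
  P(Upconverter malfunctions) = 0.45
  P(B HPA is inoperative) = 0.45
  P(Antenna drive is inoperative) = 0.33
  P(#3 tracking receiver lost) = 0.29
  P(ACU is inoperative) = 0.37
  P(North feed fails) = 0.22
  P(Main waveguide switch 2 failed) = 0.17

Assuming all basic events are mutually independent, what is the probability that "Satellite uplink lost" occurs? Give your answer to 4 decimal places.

0.8933

P(Antenna path unavailable) [AND] = 0.43 × 0.13 = 0.055900
P(Modem stage fails) [AND] = 0.17 × 0.04 × 0.055900 × 0.45 = 0.000171
P(Transmit chain unavailable) [OR] = 1 − (1−0.37) × (1−0.22) × (1−0.17) = 0.592138
P(Power amp inoperative) [OR] = 1 − (1−0.45) × (1−0.33) × (1−0.29) × (1−0.592138) = 0.893289
P(Satellite uplink lost) [OR] = 1 − (1−0.000171) × (1−0.893289) = 0.893307
Rounded to 4 decimal places: P(Satellite uplink lost) ≈ 0.8933.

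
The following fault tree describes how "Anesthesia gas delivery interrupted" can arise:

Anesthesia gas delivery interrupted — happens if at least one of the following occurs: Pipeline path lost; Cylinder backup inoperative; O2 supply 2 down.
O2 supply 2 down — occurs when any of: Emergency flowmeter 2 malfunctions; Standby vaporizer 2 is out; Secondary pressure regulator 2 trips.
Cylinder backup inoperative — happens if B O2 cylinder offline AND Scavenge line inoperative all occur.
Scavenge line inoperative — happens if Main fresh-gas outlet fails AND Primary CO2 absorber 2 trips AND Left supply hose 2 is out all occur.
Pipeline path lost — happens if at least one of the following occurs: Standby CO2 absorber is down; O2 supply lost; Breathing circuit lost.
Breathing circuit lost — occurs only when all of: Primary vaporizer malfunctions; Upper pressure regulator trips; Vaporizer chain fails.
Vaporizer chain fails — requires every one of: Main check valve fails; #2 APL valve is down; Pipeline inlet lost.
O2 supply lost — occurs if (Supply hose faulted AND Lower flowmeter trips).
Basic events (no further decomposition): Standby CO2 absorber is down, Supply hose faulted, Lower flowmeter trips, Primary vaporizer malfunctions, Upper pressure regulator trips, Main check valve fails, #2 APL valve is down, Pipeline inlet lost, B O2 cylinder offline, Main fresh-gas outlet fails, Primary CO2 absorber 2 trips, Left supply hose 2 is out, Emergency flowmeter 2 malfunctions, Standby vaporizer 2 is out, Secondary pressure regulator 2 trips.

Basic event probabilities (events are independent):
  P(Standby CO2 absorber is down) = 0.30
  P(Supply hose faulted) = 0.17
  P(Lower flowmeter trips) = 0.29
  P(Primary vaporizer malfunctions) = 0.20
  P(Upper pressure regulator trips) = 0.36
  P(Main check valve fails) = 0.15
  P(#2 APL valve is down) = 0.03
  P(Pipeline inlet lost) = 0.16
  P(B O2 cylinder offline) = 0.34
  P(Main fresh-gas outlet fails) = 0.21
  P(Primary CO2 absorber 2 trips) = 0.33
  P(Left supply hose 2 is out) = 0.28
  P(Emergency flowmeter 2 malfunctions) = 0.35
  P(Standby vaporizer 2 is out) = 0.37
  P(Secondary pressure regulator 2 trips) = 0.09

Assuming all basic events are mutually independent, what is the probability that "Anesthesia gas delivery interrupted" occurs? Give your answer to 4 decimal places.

P(O2 supply lost) [AND] = 0.17 × 0.29 = 0.049300
P(Vaporizer chain fails) [AND] = 0.15 × 0.03 × 0.16 = 0.000720
P(Breathing circuit lost) [AND] = 0.20 × 0.36 × 0.000720 = 0.000052
P(Pipeline path lost) [OR] = 1 − (1−0.30) × (1−0.049300) × (1−0.000052) = 0.334545
P(Scavenge line inoperative) [AND] = 0.21 × 0.33 × 0.28 = 0.019404
P(Cylinder backup inoperative) [AND] = 0.34 × 0.019404 = 0.006597
P(O2 supply 2 down) [OR] = 1 − (1−0.35) × (1−0.37) × (1−0.09) = 0.627355
P(Anesthesia gas delivery interrupted) [OR] = 1 − (1−0.334545) × (1−0.006597) × (1−0.627355) = 0.753657
Rounded to 4 decimal places: P(Anesthesia gas delivery interrupted) ≈ 0.7537.

0.7537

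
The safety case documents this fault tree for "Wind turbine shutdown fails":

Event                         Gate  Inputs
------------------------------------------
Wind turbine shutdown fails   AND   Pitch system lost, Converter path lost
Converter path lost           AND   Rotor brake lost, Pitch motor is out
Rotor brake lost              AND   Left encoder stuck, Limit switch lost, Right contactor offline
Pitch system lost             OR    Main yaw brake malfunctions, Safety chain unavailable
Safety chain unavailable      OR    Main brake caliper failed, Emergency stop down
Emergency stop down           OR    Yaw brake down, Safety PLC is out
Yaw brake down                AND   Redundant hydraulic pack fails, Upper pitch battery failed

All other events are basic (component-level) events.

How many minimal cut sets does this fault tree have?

4

Yaw brake down [AND]: one cut set from each child combined → 1 × 1 = 1 cut set(s).
Emergency stop down [OR]: union of children's cut sets → 2 cut set(s).
Safety chain unavailable [OR]: union of children's cut sets → 3 cut set(s).
Pitch system lost [OR]: union of children's cut sets → 4 cut set(s).
Rotor brake lost [AND]: one cut set from each child combined → 1 × 1 × 1 = 1 cut set(s).
Converter path lost [AND]: one cut set from each child combined → 1 × 1 = 1 cut set(s).
Wind turbine shutdown fails [AND]: one cut set from each child combined → 4 × 1 = 4 cut set(s).
Minimal cut sets: {Left encoder stuck, Limit switch lost, Main yaw brake malfunctions, Pitch motor is out, Right contactor offline}; {Left encoder stuck, Limit switch lost, Main brake caliper failed, Pitch motor is out, Right contactor offline}; {Left encoder stuck, Limit switch lost, Pitch motor is out, Redundant hydraulic pack fails, Right contactor offline, Upper pitch battery failed}; {Left encoder stuck, Limit switch lost, Pitch motor is out, Right contactor offline, Safety PLC is out}.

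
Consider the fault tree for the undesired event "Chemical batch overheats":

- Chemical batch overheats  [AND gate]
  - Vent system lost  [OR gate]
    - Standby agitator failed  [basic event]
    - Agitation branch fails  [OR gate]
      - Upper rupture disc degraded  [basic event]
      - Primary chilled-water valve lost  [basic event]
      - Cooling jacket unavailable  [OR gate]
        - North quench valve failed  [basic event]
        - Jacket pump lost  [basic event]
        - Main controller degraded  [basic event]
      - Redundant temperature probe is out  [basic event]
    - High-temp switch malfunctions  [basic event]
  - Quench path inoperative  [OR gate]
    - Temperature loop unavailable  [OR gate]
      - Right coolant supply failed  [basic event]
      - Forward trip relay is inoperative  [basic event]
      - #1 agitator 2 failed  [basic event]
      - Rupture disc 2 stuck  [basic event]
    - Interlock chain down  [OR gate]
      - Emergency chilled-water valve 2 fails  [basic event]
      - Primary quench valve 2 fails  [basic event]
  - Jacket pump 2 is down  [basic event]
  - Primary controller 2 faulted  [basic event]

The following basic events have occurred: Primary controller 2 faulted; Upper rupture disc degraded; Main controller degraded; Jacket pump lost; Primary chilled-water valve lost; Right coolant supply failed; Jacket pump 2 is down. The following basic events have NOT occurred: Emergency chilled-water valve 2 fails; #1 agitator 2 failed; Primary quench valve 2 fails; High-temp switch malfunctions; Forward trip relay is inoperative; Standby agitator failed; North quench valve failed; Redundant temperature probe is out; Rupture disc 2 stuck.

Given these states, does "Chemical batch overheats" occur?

Yes

Cooling jacket unavailable [OR]: North quench valve failed=not, Jacket pump lost=occurs, Main controller degraded=occurs → at least one input occurs → occurs.
Agitation branch fails [OR]: Upper rupture disc degraded=occurs, Primary chilled-water valve lost=occurs, Cooling jacket unavailable=occurs, Redundant temperature probe is out=not → at least one input occurs → occurs.
Vent system lost [OR]: Standby agitator failed=not, Agitation branch fails=occurs, High-temp switch malfunctions=not → at least one input occurs → occurs.
Temperature loop unavailable [OR]: Right coolant supply failed=occurs, Forward trip relay is inoperative=not, #1 agitator 2 failed=not, Rupture disc 2 stuck=not → at least one input occurs → occurs.
Interlock chain down [OR]: Emergency chilled-water valve 2 fails=not, Primary quench valve 2 fails=not → no input occurs → does not occur.
Quench path inoperative [OR]: Temperature loop unavailable=occurs, Interlock chain down=not → at least one input occurs → occurs.
Chemical batch overheats [AND]: Vent system lost=occurs, Quench path inoperative=occurs, Jacket pump 2 is down=occurs, Primary controller 2 faulted=occurs → all inputs occur → occurs.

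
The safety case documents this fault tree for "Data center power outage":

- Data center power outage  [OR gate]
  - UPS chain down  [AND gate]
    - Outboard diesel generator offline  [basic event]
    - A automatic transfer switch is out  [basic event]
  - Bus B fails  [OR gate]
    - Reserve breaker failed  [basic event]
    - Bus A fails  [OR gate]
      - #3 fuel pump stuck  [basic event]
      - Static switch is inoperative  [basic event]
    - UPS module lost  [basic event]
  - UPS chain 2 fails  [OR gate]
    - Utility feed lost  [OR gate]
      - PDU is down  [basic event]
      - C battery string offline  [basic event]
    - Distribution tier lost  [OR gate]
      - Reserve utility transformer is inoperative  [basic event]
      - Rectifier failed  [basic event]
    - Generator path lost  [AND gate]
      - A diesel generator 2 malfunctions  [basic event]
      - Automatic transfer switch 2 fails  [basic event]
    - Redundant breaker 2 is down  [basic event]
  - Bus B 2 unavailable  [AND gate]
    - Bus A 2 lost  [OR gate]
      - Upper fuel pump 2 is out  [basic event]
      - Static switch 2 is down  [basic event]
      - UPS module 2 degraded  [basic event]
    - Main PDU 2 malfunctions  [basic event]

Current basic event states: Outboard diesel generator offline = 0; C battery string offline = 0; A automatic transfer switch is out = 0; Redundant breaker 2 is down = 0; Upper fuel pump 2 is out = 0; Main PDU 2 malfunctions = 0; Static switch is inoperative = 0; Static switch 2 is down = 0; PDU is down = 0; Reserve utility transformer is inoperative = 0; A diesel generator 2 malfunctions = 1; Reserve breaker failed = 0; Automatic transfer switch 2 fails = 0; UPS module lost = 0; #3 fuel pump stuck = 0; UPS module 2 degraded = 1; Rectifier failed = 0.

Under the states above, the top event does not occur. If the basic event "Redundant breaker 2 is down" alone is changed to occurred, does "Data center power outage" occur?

Counterfactual: set "Redundant breaker 2 is down" to occurred.
UPS chain down [AND]: Outboard diesel generator offline=not, A automatic transfer switch is out=not → not all inputs occur → does not occur.
Bus A fails [OR]: #3 fuel pump stuck=not, Static switch is inoperative=not → no input occurs → does not occur.
Bus B fails [OR]: Reserve breaker failed=not, Bus A fails=not, UPS module lost=not → no input occurs → does not occur.
Utility feed lost [OR]: PDU is down=not, C battery string offline=not → no input occurs → does not occur.
Distribution tier lost [OR]: Reserve utility transformer is inoperative=not, Rectifier failed=not → no input occurs → does not occur.
Generator path lost [AND]: A diesel generator 2 malfunctions=occurs, Automatic transfer switch 2 fails=not → not all inputs occur → does not occur.
UPS chain 2 fails [OR]: Utility feed lost=not, Distribution tier lost=not, Generator path lost=not, Redundant breaker 2 is down=occurs → at least one input occurs → occurs.
Bus A 2 lost [OR]: Upper fuel pump 2 is out=not, Static switch 2 is down=not, UPS module 2 degraded=occurs → at least one input occurs → occurs.
Bus B 2 unavailable [AND]: Bus A 2 lost=occurs, Main PDU 2 malfunctions=not → not all inputs occur → does not occur.
Data center power outage [OR]: UPS chain down=not, Bus B fails=not, UPS chain 2 fails=occurs, Bus B 2 unavailable=not → at least one input occurs → occurs.

Yes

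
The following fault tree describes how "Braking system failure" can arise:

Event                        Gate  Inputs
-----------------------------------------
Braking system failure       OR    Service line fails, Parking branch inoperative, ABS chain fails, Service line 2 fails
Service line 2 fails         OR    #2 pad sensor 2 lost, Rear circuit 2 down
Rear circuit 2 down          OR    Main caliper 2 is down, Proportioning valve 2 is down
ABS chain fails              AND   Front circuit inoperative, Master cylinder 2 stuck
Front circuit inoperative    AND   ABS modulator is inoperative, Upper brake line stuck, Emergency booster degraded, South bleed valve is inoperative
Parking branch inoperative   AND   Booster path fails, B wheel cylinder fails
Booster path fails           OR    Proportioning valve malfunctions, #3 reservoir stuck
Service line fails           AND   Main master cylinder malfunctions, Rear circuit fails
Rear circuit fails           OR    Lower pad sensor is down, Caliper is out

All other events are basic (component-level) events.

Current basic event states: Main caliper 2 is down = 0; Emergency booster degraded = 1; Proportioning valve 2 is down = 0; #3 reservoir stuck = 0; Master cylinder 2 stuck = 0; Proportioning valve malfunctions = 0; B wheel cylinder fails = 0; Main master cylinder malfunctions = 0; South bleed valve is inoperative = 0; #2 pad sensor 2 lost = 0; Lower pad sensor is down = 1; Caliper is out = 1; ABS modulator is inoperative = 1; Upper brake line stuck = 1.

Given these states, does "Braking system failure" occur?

Rear circuit fails [OR]: Lower pad sensor is down=occurs, Caliper is out=occurs → at least one input occurs → occurs.
Service line fails [AND]: Main master cylinder malfunctions=not, Rear circuit fails=occurs → not all inputs occur → does not occur.
Booster path fails [OR]: Proportioning valve malfunctions=not, #3 reservoir stuck=not → no input occurs → does not occur.
Parking branch inoperative [AND]: Booster path fails=not, B wheel cylinder fails=not → not all inputs occur → does not occur.
Front circuit inoperative [AND]: ABS modulator is inoperative=occurs, Upper brake line stuck=occurs, Emergency booster degraded=occurs, South bleed valve is inoperative=not → not all inputs occur → does not occur.
ABS chain fails [AND]: Front circuit inoperative=not, Master cylinder 2 stuck=not → not all inputs occur → does not occur.
Rear circuit 2 down [OR]: Main caliper 2 is down=not, Proportioning valve 2 is down=not → no input occurs → does not occur.
Service line 2 fails [OR]: #2 pad sensor 2 lost=not, Rear circuit 2 down=not → no input occurs → does not occur.
Braking system failure [OR]: Service line fails=not, Parking branch inoperative=not, ABS chain fails=not, Service line 2 fails=not → no input occurs → does not occur.

No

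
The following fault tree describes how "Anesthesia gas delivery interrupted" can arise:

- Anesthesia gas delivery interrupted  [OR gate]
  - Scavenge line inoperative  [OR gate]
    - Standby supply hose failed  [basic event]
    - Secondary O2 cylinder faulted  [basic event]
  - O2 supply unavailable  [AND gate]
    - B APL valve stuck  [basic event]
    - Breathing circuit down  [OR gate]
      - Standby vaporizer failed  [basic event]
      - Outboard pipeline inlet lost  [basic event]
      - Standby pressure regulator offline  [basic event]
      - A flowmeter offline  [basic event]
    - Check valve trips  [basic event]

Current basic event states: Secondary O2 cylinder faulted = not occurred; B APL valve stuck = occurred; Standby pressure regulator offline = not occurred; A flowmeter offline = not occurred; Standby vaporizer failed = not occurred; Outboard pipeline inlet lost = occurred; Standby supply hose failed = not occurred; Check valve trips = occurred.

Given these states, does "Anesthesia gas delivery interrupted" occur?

Scavenge line inoperative [OR]: Standby supply hose failed=not, Secondary O2 cylinder faulted=not → no input occurs → does not occur.
Breathing circuit down [OR]: Standby vaporizer failed=not, Outboard pipeline inlet lost=occurs, Standby pressure regulator offline=not, A flowmeter offline=not → at least one input occurs → occurs.
O2 supply unavailable [AND]: B APL valve stuck=occurs, Breathing circuit down=occurs, Check valve trips=occurs → all inputs occur → occurs.
Anesthesia gas delivery interrupted [OR]: Scavenge line inoperative=not, O2 supply unavailable=occurs → at least one input occurs → occurs.

Yes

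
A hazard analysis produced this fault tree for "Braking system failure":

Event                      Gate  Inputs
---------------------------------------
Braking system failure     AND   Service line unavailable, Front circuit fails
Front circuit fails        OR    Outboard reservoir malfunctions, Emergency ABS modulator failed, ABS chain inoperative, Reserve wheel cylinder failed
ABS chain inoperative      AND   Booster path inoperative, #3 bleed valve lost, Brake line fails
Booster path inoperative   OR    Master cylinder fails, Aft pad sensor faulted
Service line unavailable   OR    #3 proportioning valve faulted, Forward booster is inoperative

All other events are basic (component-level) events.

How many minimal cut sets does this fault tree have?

Service line unavailable [OR]: union of children's cut sets → 2 cut set(s).
Booster path inoperative [OR]: union of children's cut sets → 2 cut set(s).
ABS chain inoperative [AND]: one cut set from each child combined → 2 × 1 × 1 = 2 cut set(s).
Front circuit fails [OR]: union of children's cut sets → 5 cut set(s).
Braking system failure [AND]: one cut set from each child combined → 2 × 5 = 10 cut set(s).
Minimal cut sets: {#3 proportioning valve faulted, Outboard reservoir malfunctions}; {#3 proportioning valve faulted, Emergency ABS modulator failed}; {#3 bleed valve lost, #3 proportioning valve faulted, Brake line fails, Master cylinder fails}; {#3 bleed valve lost, #3 proportioning valve faulted, Aft pad sensor faulted, Brake line fails}; {#3 proportioning valve faulted, Reserve wheel cylinder failed}; {Forward booster is inoperative, Outboard reservoir malfunctions}; {Emergency ABS modulator failed, Forward booster is inoperative}; {#3 bleed valve lost, Brake line fails, Forward booster is inoperative, Master cylinder fails}; {#3 bleed valve lost, Aft pad sensor faulted, Brake line fails, Forward booster is inoperative}; {Forward booster is inoperative, Reserve wheel cylinder failed}.

10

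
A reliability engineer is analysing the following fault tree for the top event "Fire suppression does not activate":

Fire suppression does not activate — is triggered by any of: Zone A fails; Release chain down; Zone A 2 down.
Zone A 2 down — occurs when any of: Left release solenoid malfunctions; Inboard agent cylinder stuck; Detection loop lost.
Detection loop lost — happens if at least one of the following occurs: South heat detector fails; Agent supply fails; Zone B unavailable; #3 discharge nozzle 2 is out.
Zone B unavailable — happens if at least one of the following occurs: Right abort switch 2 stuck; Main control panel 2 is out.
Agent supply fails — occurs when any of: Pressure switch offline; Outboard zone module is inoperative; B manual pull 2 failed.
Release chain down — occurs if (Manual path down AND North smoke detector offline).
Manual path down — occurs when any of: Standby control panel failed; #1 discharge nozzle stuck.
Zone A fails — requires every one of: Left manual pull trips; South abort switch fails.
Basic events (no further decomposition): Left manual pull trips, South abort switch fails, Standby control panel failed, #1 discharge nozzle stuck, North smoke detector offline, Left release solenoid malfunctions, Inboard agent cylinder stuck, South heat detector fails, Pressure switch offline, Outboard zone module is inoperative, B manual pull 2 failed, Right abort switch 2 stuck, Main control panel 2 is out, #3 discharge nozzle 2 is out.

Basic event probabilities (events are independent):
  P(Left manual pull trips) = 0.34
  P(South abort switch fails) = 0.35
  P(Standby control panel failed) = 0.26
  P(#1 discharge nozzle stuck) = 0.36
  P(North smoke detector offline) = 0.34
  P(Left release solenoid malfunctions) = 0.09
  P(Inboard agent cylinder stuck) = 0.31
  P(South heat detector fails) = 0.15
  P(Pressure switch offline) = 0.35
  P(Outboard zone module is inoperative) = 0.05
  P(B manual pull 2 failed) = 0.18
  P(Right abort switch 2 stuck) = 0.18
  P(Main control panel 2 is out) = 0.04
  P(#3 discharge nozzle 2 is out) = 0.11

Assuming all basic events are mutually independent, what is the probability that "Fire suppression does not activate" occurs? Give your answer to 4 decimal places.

0.8630

P(Zone A fails) [AND] = 0.34 × 0.35 = 0.119000
P(Manual path down) [OR] = 1 − (1−0.26) × (1−0.36) = 0.526400
P(Release chain down) [AND] = 0.526400 × 0.34 = 0.178976
P(Agent supply fails) [OR] = 1 − (1−0.35) × (1−0.05) × (1−0.18) = 0.493650
P(Zone B unavailable) [OR] = 1 − (1−0.18) × (1−0.04) = 0.212800
P(Detection loop lost) [OR] = 1 − (1−0.15) × (1−0.493650) × (1−0.212800) × (1−0.11) = 0.698460
P(Zone A 2 down) [OR] = 1 − (1−0.09) × (1−0.31) × (1−0.698460) = 0.810663
P(Fire suppression does not activate) [OR] = 1 − (1−0.119000) × (1−0.178976) × (1−0.810663) = 0.863048
Rounded to 4 decimal places: P(Fire suppression does not activate) ≈ 0.8630.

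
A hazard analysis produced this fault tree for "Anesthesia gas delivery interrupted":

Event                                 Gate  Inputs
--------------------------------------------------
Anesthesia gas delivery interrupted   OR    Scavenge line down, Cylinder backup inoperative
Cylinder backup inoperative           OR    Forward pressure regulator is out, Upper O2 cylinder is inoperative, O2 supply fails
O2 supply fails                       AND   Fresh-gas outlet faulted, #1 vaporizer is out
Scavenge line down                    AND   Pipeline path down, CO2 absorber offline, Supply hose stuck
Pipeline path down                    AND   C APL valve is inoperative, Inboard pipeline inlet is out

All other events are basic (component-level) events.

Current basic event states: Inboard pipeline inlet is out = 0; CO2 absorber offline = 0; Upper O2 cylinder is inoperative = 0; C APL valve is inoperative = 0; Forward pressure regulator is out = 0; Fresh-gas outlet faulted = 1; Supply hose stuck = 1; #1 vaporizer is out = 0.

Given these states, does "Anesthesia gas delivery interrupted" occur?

Pipeline path down [AND]: C APL valve is inoperative=not, Inboard pipeline inlet is out=not → not all inputs occur → does not occur.
Scavenge line down [AND]: Pipeline path down=not, CO2 absorber offline=not, Supply hose stuck=occurs → not all inputs occur → does not occur.
O2 supply fails [AND]: Fresh-gas outlet faulted=occurs, #1 vaporizer is out=not → not all inputs occur → does not occur.
Cylinder backup inoperative [OR]: Forward pressure regulator is out=not, Upper O2 cylinder is inoperative=not, O2 supply fails=not → no input occurs → does not occur.
Anesthesia gas delivery interrupted [OR]: Scavenge line down=not, Cylinder backup inoperative=not → no input occurs → does not occur.

No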